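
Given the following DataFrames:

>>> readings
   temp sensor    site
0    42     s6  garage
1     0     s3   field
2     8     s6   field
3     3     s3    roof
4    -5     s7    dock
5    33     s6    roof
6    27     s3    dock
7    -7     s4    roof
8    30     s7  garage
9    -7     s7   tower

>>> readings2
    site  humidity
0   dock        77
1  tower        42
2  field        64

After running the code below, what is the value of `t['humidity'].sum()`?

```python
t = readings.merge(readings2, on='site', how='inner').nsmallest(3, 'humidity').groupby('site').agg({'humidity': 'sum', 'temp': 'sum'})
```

merge on 'site' (how='inner') → 5 rows:
   temp sensor   site  humidity
0     0     s3  field        64
1     8     s6  field        64
2    -5     s7   dock        77
3    27     s3   dock        77
4    -7     s7  tower        42
take 3 rows with smallest humidity:
   temp sensor   site  humidity
4    -7     s7  tower        42
0     0     s3  field        64
1     8     s6  field        64
group by site: sum(humidity), sum(temp):
       humidity  temp
site                 
field       128     8
tower        42    -7
So sum() = 170.

170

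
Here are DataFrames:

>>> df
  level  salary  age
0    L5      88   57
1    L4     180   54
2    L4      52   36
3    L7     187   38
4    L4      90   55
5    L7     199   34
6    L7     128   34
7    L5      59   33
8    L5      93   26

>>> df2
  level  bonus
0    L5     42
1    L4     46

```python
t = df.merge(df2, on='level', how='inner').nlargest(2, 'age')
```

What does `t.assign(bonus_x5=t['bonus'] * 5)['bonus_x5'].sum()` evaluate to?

merge on 'level' (how='inner') → 6 rows:
  level  salary  age  bonus
0    L5      88   57     42
1    L4     180   54     46
2    L4      52   36     46
3    L4      90   55     46
4    L5      59   33     42
5    L5      93   26     42
take 2 rows with largest age:
  level  salary  age  bonus
0    L5      88   57     42
3    L4      90   55     46
add column bonus_x5 = t['bonus'] * 5:
  level  salary  age  bonus  bonus_x5
0    L5      88   57     42       210
3    L4      90   55     46       230
sum of column 'bonus_x5' → 440

440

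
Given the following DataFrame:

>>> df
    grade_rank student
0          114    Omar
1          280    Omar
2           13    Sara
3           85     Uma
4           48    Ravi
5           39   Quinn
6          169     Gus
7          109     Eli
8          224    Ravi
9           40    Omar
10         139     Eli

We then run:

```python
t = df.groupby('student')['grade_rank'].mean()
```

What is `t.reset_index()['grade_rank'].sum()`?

group by student, mean of grade_rank:
student
Eli      124.000000
Gus      169.000000
Omar     144.666667
Quinn     39.000000
Ravi     136.000000
Sara      13.000000
Uma       85.000000
Name: grade_rank, dtype: float64
reset_index():
  student  grade_rank
0     Eli  124.000000
1     Gus  169.000000
2    Omar  144.666667
3   Quinn   39.000000
4    Ravi  136.000000
5    Sara   13.000000
6     Uma   85.000000
sum of column 'grade_rank' → 710.666666667

710.666666667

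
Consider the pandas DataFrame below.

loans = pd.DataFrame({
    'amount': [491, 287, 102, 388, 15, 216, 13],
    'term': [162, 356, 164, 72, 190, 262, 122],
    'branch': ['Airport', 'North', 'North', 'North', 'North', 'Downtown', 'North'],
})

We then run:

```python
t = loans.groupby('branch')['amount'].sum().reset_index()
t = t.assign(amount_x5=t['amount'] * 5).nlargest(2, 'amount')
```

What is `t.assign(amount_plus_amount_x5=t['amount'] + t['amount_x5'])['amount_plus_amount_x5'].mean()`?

group by branch, sum of amount:
branch
Airport     491
Downtown    216
North       805
Name: amount, dtype: int64
reset_index():
     branch  amount
0   Airport     491
1  Downtown     216
2     North     805
add column amount_x5 = t['amount'] * 5:
     branch  amount  amount_x5
0   Airport     491       2455
1  Downtown     216       1080
2     North     805       4025
take 2 rows with largest amount:
    branch  amount  amount_x5
2    North     805       4025
0  Airport     491       2455
add column amount_plus_amount_x5 = t['amount'] + t['amount_x5']:
    branch  amount  amount_x5  amount_plus_amount_x5
2    North     805       4025                   4830
0  Airport     491       2455                   2946
So mean() = 3888.0.

3888.0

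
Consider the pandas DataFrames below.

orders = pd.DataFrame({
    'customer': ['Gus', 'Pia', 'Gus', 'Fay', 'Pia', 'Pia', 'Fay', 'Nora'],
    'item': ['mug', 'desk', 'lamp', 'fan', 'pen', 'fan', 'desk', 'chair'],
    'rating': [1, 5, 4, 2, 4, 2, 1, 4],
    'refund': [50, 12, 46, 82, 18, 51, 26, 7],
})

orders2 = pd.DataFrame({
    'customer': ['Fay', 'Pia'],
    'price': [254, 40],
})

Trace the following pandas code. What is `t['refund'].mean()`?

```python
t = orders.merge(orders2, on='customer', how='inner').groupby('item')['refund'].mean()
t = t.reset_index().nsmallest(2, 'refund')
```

merge on 'customer' (how='inner') → 5 rows:
  customer  item  rating  refund  price
0      Pia  desk       5      12     40
1      Fay   fan       2      82    254
2      Pia   pen       4      18     40
3      Pia   fan       2      51     40
4      Fay  desk       1      26    254
group by item, mean of refund:
item
desk    19.0
fan     66.5
pen     18.0
Name: refund, dtype: float64
reset_index():
   item  refund
0  desk    19.0
1   fan    66.5
2   pen    18.0
take 2 rows with smallest refund:
   item  refund
2   pen    18.0
0  desk    19.0
So mean() = 18.5.

18.5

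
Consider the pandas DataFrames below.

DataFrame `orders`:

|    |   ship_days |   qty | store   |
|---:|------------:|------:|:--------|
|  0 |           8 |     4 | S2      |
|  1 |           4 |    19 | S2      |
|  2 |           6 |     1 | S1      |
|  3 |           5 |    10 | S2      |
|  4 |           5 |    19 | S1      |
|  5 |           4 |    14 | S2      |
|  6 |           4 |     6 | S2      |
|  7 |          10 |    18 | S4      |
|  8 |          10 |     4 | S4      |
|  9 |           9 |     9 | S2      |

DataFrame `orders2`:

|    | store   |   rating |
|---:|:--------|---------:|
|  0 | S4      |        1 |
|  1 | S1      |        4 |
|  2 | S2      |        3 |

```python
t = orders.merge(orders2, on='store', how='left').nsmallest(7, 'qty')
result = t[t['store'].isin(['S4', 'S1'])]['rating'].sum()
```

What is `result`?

merge on 'store' (how='left') → 10 rows:
   ship_days  qty store  rating
0          8    4    S2       3
1          4   19    S2       3
2          6    1    S1       4
3          5   10    S2       3
4          5   19    S1       4
5          4   14    S2       3
6          4    6    S2       3
7         10   18    S4       1
8         10    4    S4       1
9          9    9    S2       3
take 7 rows with smallest qty:
   ship_days  qty store  rating
2          6    1    S1       4
0          8    4    S2       3
8         10    4    S4       1
6          4    6    S2       3
9          9    9    S2       3
3          5   10    S2       3
5          4   14    S2       3
filter rows where store in ['S4', 'S1']:
   ship_days  qty store  rating
2          6    1    S1       4
8         10    4    S4       1
So sum() = 5.

5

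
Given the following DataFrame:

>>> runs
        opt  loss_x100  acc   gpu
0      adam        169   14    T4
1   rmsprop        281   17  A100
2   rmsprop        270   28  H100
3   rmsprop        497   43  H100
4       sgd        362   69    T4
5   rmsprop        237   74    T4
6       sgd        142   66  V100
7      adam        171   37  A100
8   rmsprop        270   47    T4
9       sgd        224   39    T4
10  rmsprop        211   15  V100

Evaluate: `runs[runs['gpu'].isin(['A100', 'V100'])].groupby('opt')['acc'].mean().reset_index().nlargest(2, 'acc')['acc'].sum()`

103.0

filter rows where gpu in ['A100', 'V100']:
        opt  loss_x100  acc   gpu
1   rmsprop        281   17  A100
6       sgd        142   66  V100
7      adam        171   37  A100
10  rmsprop        211   15  V100
group by opt, mean of acc:
opt
adam       37.0
rmsprop    16.0
sgd        66.0
Name: acc, dtype: float64
reset_index():
       opt   acc
0     adam  37.0
1  rmsprop  16.0
2      sgd  66.0
take 2 rows with largest acc:
    opt   acc
2   sgd  66.0
0  adam  37.0
So sum() = 103.0.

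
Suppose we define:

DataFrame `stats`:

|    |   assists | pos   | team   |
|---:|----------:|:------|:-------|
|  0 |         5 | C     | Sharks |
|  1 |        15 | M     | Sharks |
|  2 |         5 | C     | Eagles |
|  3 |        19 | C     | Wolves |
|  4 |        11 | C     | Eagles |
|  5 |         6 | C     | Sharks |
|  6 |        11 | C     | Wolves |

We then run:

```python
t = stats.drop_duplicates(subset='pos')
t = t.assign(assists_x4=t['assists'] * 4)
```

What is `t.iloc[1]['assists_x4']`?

drop duplicate pos (keep=first):
   assists pos    team
0        5   C  Sharks
1       15   M  Sharks
add column assists_x4 = t['assists'] * 4:
   assists pos    team  assists_x4
0        5   C  Sharks          20
1       15   M  Sharks          60
Then the value at position 1, column 'assists_x4': 60

60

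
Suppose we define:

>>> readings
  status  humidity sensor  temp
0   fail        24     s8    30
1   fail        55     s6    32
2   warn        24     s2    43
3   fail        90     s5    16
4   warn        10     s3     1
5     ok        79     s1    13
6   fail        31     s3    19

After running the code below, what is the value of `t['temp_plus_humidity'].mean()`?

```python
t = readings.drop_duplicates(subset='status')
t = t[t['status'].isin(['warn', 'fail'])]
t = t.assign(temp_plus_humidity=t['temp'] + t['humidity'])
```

drop duplicate status (keep=first):
  status  humidity sensor  temp
0   fail        24     s8    30
2   warn        24     s2    43
5     ok        79     s1    13
filter rows where status in ['warn', 'fail']:
  status  humidity sensor  temp
0   fail        24     s8    30
2   warn        24     s2    43
add column temp_plus_humidity = t['temp'] + t['humidity']:
  status  humidity sensor  temp  temp_plus_humidity
0   fail        24     s8    30                  54
2   warn        24     s2    43                  67
Then the mean of column 'temp_plus_humidity': 60.5

60.5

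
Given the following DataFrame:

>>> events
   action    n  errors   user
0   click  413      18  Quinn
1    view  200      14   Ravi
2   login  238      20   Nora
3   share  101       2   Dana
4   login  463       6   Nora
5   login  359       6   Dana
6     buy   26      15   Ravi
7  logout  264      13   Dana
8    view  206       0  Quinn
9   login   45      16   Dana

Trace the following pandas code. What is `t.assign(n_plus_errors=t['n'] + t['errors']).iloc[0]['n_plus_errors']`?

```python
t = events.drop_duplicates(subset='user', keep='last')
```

drop duplicate user (keep=last):
  action    n  errors   user
4  login  463       6   Nora
6    buy   26      15   Ravi
8   view  206       0  Quinn
9  login   45      16   Dana
add column n_plus_errors = t['n'] + t['errors']:
  action    n  errors   user  n_plus_errors
4  login  463       6   Nora            469
6    buy   26      15   Ravi             41
8   view  206       0  Quinn            206
9  login   45      16   Dana             61
Hence 469.

469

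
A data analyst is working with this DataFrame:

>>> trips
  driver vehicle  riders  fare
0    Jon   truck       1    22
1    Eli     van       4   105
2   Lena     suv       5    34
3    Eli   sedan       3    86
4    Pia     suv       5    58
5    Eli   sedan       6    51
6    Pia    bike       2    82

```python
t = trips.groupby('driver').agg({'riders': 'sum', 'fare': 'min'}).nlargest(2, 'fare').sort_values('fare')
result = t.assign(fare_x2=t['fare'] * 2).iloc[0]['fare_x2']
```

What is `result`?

group by driver: sum(riders), min(fare):
        riders  fare
driver              
Eli         13    51
Jon          1    22
Lena         5    34
Pia          7    58
take 2 rows with largest fare:
        riders  fare
driver              
Pia          7    58
Eli         13    51
sort by fare:
        riders  fare
driver              
Eli         13    51
Pia          7    58
add column fare_x2 = t['fare'] * 2:
        riders  fare  fare_x2
driver                       
Eli         13    51      102
Pia          7    58      116
Then the value at position 0, column 'fare_x2': 102

102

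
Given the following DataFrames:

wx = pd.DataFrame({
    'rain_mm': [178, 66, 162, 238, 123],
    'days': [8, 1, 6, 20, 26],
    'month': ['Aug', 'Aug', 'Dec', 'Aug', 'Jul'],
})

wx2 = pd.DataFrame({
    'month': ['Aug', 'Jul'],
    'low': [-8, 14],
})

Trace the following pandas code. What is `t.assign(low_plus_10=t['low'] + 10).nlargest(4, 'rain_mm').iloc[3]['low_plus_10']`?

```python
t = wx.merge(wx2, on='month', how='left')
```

24.0

merge on 'month' (how='left') → 5 rows:
   rain_mm  days month   low
0      178     8   Aug  -8.0
1       66     1   Aug  -8.0
2      162     6   Dec   NaN
3      238    20   Aug  -8.0
4      123    26   Jul  14.0
add column low_plus_10 = t['low'] + 10:
   rain_mm  days month   low  low_plus_10
0      178     8   Aug  -8.0          2.0
1       66     1   Aug  -8.0          2.0
2      162     6   Dec   NaN          NaN
3      238    20   Aug  -8.0          2.0
4      123    26   Jul  14.0         24.0
take 4 rows with largest rain_mm:
   rain_mm  days month   low  low_plus_10
3      238    20   Aug  -8.0          2.0
0      178     8   Aug  -8.0          2.0
2      162     6   Dec   NaN          NaN
4      123    26   Jul  14.0         24.0
Taking the value at position 3, column 'low_plus_10' gives 24.0.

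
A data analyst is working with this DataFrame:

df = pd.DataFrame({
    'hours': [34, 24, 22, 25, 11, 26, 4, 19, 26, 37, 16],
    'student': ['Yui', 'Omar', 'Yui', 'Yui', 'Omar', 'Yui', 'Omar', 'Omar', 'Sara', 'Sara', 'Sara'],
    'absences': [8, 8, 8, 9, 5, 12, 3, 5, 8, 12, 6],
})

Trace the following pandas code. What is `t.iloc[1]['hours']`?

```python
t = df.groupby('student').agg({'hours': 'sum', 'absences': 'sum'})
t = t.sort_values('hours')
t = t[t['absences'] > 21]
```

group by student: sum(hours), sum(absences):
         hours  absences
student                 
Omar        58        21
Sara        79        26
Yui        107        37
sort by hours:
         hours  absences
student                 
Omar        58        21
Sara        79        26
Yui        107        37
filter rows where absences > 21:
         hours  absences
student                 
Sara        79        26
Yui        107        37

107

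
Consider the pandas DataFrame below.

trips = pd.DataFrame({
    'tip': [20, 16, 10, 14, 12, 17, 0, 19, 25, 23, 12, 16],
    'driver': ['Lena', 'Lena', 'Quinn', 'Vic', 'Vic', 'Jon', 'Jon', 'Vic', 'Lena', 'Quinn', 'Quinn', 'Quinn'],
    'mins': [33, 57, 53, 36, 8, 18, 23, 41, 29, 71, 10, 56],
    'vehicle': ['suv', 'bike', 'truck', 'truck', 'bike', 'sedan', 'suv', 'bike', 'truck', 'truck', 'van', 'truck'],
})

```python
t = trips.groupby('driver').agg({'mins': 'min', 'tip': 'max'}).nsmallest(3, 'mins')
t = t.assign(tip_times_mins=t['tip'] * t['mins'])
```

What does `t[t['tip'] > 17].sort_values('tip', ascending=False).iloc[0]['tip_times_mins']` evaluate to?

230

group by driver: min(mins), max(tip):
        mins  tip
driver           
Jon       18   17
Lena      29   25
Quinn     10   23
Vic        8   19
take 3 rows with smallest mins:
        mins  tip
driver           
Vic        8   19
Quinn     10   23
Jon       18   17
add column tip_times_mins = t['tip'] * t['mins']:
        mins  tip  tip_times_mins
driver                           
Vic        8   19             152
Quinn     10   23             230
Jon       18   17             306
filter rows where tip > 17:
        mins  tip  tip_times_mins
driver                           
Vic        8   19             152
Quinn     10   23             230
sort by tip descending:
        mins  tip  tip_times_mins
driver                           
Quinn     10   23             230
Vic        8   19             152
So iloc[0]['tip_times_mins'] = 230.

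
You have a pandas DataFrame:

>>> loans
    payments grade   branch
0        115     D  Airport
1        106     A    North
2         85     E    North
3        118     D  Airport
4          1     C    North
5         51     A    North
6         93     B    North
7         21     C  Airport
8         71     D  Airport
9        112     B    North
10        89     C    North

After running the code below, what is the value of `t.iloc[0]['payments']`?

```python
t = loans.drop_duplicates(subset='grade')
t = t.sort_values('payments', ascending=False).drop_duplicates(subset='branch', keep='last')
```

drop duplicate grade (keep=first):
   payments grade   branch
0       115     D  Airport
1       106     A    North
2        85     E    North
4         1     C    North
6        93     B    North
sort by payments descending:
   payments grade   branch
0       115     D  Airport
1       106     A    North
6        93     B    North
2        85     E    North
4         1     C    North
drop duplicate branch (keep=last):
   payments grade   branch
0       115     D  Airport
4         1     C    North
Taking the value at position 0, column 'payments' gives 115.

115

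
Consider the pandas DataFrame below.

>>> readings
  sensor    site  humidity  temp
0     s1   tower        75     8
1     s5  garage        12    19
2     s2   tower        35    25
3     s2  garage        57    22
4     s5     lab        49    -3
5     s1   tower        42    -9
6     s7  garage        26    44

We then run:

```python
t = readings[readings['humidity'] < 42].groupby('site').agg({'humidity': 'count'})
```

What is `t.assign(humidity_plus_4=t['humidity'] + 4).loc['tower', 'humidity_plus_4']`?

5

filter rows where humidity < 42:
  sensor    site  humidity  temp
1     s5  garage        12    19
2     s2   tower        35    25
6     s7  garage        26    44
group by site, count of humidity:
        humidity
site            
garage         2
tower          1
add column humidity_plus_4 = t['humidity'] + 4:
        humidity  humidity_plus_4
site                             
garage         2                6
tower          1                5
Taking the value at row 'tower', column 'humidity_plus_4' gives 5.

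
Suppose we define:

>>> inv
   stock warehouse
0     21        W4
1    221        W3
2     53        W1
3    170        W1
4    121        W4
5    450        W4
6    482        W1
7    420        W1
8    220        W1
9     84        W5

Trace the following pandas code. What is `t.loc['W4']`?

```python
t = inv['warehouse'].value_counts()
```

3

value_counts of warehouse:
warehouse
W1    5
W4    3
W3    1
W5    1
Name: count, dtype: int64
Taking the value at index 'W4' gives 3.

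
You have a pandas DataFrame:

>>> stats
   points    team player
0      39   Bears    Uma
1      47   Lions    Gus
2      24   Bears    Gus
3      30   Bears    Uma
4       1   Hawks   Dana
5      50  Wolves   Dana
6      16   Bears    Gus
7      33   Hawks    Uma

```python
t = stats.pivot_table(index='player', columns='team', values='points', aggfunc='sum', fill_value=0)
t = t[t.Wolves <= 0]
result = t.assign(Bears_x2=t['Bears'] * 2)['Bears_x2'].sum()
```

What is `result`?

218

pivot: rows=player, cols=team, sum(points):
team    Bears  Hawks  Lions  Wolves
player                             
Dana        0      1      0      50
Gus        40      0     47       0
Uma        69     33      0       0
filter rows where Wolves <= 0:
team    Bears  Hawks  Lions  Wolves
player                             
Gus        40      0     47       0
Uma        69     33      0       0
add column Bears_x2 = t['Bears'] * 2:
team    Bears  Hawks  Lions  Wolves  Bears_x2
player                                       
Gus        40      0     47       0        80
Uma        69     33      0       0       138
Finally, sum of column 'Bears_x2' = 218.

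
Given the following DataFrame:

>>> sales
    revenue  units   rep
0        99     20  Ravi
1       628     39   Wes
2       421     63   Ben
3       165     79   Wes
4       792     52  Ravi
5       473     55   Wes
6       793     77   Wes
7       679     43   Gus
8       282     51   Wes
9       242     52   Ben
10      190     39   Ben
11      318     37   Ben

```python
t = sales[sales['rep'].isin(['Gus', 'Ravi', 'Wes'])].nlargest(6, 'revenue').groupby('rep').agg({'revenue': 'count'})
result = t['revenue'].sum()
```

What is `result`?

filter rows where rep in ['Gus', 'Ravi', 'Wes']:
   revenue  units   rep
0       99     20  Ravi
1      628     39   Wes
3      165     79   Wes
4      792     52  Ravi
5      473     55   Wes
6      793     77   Wes
7      679     43   Gus
8      282     51   Wes
take 6 rows with largest revenue:
   revenue  units   rep
6      793     77   Wes
4      792     52  Ravi
7      679     43   Gus
1      628     39   Wes
5      473     55   Wes
8      282     51   Wes
group by rep, count of revenue:
      revenue
rep          
Gus         1
Ravi        1
Wes         4
The sum of column 'revenue' is 6.

6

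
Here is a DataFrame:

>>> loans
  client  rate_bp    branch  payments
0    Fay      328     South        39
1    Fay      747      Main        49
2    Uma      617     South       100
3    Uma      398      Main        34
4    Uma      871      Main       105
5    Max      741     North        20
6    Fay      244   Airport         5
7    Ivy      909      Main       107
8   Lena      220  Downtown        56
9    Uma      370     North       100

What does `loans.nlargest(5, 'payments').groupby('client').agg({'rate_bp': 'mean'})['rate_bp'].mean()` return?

take 5 rows with largest payments:
  client  rate_bp    branch  payments
7    Ivy      909      Main       107
4    Uma      871      Main       105
2    Uma      617     South       100
9    Uma      370     North       100
8   Lena      220  Downtown        56
group by client, mean of rate_bp:
           rate_bp
client            
Ivy     909.000000
Lena    220.000000
Uma     619.333333
Then the mean of column 'rate_bp': 582.777777778

582.777777778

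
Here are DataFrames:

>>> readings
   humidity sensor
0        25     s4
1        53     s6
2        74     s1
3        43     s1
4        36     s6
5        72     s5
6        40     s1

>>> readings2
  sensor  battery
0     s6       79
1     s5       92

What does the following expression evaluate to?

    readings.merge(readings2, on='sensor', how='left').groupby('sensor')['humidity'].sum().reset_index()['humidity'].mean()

85.75

merge on 'sensor' (how='left') → 7 rows:
   humidity sensor  battery
0        25     s4      NaN
1        53     s6     79.0
2        74     s1      NaN
3        43     s1      NaN
4        36     s6     79.0
5        72     s5     92.0
6        40     s1      NaN
group by sensor, sum of humidity:
sensor
s1    157
s4     25
s5     72
s6     89
Name: humidity, dtype: int64
reset_index():
  sensor  humidity
0     s1       157
1     s4        25
2     s5        72
3     s6        89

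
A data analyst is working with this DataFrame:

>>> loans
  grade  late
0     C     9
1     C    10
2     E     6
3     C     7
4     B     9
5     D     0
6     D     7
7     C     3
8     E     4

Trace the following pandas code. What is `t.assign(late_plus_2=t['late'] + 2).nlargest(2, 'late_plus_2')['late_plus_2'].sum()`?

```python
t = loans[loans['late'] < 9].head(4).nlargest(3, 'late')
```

filter rows where late < 9:
  grade  late
2     E     6
3     C     7
5     D     0
6     D     7
7     C     3
8     E     4
take first 4 rows:
  grade  late
2     E     6
3     C     7
5     D     0
6     D     7
take 3 rows with largest late:
  grade  late
3     C     7
6     D     7
2     E     6
add column late_plus_2 = t['late'] + 2:
  grade  late  late_plus_2
3     C     7            9
6     D     7            9
2     E     6            8
take 2 rows with largest late_plus_2:
  grade  late  late_plus_2
3     C     7            9
6     D     7            9
sum of column 'late_plus_2' → 18

18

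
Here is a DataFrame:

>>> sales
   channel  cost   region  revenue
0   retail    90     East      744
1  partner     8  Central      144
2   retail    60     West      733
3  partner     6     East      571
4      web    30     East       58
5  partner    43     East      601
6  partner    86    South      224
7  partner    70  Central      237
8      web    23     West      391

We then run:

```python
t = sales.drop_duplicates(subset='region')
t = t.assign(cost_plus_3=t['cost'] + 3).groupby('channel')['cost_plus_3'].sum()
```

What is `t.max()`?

156

drop duplicate region (keep=first):
   channel  cost   region  revenue
0   retail    90     East      744
1  partner     8  Central      144
2   retail    60     West      733
6  partner    86    South      224
add column cost_plus_3 = t['cost'] + 3:
   channel  cost   region  revenue  cost_plus_3
0   retail    90     East      744           93
1  partner     8  Central      144           11
2   retail    60     West      733           63
6  partner    86    South      224           89
group by channel, sum of cost_plus_3:
channel
partner    100
retail     156
Name: cost_plus_3, dtype: int64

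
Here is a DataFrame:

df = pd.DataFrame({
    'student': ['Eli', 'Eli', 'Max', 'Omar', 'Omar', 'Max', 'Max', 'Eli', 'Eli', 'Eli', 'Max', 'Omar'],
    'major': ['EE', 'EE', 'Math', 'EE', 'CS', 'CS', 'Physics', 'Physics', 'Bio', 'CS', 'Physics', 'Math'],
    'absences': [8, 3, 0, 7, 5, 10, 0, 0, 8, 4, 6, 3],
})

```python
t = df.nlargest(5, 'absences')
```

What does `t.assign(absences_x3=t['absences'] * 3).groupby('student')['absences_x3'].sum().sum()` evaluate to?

take 5 rows with largest absences:
   student    major  absences
5      Max       CS        10
0      Eli       EE         8
8      Eli      Bio         8
3     Omar       EE         7
10     Max  Physics         6
add column absences_x3 = t['absences'] * 3:
   student    major  absences  absences_x3
5      Max       CS        10           30
0      Eli       EE         8           24
8      Eli      Bio         8           24
3     Omar       EE         7           21
10     Max  Physics         6           18
group by student, sum of absences_x3:
student
Eli     48
Max     48
Omar    21
Name: absences_x3, dtype: int64
sum of the resulting series → 117

117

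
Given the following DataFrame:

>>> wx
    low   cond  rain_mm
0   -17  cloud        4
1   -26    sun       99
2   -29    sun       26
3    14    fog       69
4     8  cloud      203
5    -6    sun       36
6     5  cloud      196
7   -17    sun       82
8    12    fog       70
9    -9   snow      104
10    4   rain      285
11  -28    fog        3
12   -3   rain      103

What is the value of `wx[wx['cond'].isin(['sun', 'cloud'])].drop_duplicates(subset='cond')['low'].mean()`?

-21.5

filter rows where cond in ['sun', 'cloud']:
   low   cond  rain_mm
0  -17  cloud        4
1  -26    sun       99
2  -29    sun       26
4    8  cloud      203
5   -6    sun       36
6    5  cloud      196
7  -17    sun       82
drop duplicate cond (keep=first):
   low   cond  rain_mm
0  -17  cloud        4
1  -26    sun       99
Finally, mean of column 'low' = -21.5.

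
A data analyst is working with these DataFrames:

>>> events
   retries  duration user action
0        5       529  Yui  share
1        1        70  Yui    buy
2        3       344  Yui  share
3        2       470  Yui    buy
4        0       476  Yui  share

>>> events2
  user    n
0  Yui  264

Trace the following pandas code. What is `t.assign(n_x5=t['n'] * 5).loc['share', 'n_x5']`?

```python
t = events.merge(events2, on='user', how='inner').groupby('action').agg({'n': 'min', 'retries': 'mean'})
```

merge on 'user' (how='inner') → 5 rows:
   retries  duration user action    n
0        5       529  Yui  share  264
1        1        70  Yui    buy  264
2        3       344  Yui  share  264
3        2       470  Yui    buy  264
4        0       476  Yui  share  264
group by action: min(n), mean(retries):
          n   retries
action               
buy     264  1.500000
share   264  2.666667
add column n_x5 = t['n'] * 5:
          n   retries  n_x5
action                     
buy     264  1.500000  1320
share   264  2.666667  1320

1320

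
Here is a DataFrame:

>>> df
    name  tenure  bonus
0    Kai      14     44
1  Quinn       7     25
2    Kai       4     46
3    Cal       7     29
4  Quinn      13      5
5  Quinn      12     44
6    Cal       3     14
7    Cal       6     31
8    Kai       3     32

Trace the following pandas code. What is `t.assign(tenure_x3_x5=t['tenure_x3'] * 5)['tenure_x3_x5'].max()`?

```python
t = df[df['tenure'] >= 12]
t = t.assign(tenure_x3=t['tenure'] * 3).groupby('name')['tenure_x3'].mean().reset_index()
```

210.0

filter rows where tenure >= 12:
    name  tenure  bonus
0    Kai      14     44
4  Quinn      13      5
5  Quinn      12     44
add column tenure_x3 = t['tenure'] * 3:
    name  tenure  bonus  tenure_x3
0    Kai      14     44         42
4  Quinn      13      5         39
5  Quinn      12     44         36
group by name, mean of tenure_x3:
name
Kai      42.0
Quinn    37.5
Name: tenure_x3, dtype: float64
reset_index():
    name  tenure_x3
0    Kai       42.0
1  Quinn       37.5
add column tenure_x3_x5 = t['tenure_x3'] * 5:
    name  tenure_x3  tenure_x3_x5
0    Kai       42.0         210.0
1  Quinn       37.5         187.5
Reading off the max of column 'tenure_x3_x5', we get 210.0.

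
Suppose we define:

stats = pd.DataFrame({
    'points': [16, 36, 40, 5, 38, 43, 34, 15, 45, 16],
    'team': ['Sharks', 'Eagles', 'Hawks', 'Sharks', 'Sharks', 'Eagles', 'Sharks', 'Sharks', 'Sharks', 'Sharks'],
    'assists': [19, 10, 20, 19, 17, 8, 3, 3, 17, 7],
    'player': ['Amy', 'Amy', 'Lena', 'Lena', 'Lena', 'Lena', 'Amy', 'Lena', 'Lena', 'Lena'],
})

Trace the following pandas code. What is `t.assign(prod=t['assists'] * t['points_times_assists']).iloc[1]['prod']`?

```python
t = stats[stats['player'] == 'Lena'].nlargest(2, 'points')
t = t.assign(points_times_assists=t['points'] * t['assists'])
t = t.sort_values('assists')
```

filter rows where player == 'Lena':
   points    team  assists player
2      40   Hawks       20   Lena
3       5  Sharks       19   Lena
4      38  Sharks       17   Lena
5      43  Eagles        8   Lena
7      15  Sharks        3   Lena
8      45  Sharks       17   Lena
9      16  Sharks        7   Lena
take 2 rows with largest points:
   points    team  assists player
8      45  Sharks       17   Lena
5      43  Eagles        8   Lena
add column points_times_assists = t['points'] * t['assists']:
   points    team  assists player  points_times_assists
8      45  Sharks       17   Lena                   765
5      43  Eagles        8   Lena                   344
sort by assists:
   points    team  assists player  points_times_assists
5      43  Eagles        8   Lena                   344
8      45  Sharks       17   Lena                   765
add column prod = t['assists'] * t['points_times_assists']:
   points    team  assists player  points_times_assists   prod
5      43  Eagles        8   Lena                   344   2752
8      45  Sharks       17   Lena                   765  13005
Then the value at position 1, column 'prod': 13005

13005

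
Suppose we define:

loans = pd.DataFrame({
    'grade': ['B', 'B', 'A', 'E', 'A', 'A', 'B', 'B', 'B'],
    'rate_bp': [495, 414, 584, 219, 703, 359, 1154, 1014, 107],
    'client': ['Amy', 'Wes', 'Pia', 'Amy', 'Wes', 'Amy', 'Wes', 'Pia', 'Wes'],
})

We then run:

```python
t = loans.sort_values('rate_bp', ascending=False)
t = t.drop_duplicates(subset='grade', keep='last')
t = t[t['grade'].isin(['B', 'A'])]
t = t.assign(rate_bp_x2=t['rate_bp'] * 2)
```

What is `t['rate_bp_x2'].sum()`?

932

sort by rate_bp descending:
  grade  rate_bp client
6     B     1154    Wes
7     B     1014    Pia
4     A      703    Wes
2     A      584    Pia
0     B      495    Amy
1     B      414    Wes
5     A      359    Amy
3     E      219    Amy
8     B      107    Wes
drop duplicate grade (keep=last):
  grade  rate_bp client
5     A      359    Amy
3     E      219    Amy
8     B      107    Wes
filter rows where grade in ['B', 'A']:
  grade  rate_bp client
5     A      359    Amy
8     B      107    Wes
add column rate_bp_x2 = t['rate_bp'] * 2:
  grade  rate_bp client  rate_bp_x2
5     A      359    Amy         718
8     B      107    Wes         214
Hence 932.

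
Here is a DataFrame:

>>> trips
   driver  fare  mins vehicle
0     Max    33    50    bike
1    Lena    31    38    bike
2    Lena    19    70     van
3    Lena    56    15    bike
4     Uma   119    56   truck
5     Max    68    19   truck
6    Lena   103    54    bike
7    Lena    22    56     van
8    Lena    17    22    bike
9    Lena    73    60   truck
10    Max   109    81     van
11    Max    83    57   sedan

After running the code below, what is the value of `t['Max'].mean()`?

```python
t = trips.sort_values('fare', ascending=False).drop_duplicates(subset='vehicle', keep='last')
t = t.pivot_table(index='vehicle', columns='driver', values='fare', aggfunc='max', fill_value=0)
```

sort by fare descending:
   driver  fare  mins vehicle
4     Uma   119    56   truck
10    Max   109    81     van
6    Lena   103    54    bike
11    Max    83    57   sedan
9    Lena    73    60   truck
5     Max    68    19   truck
3    Lena    56    15    bike
0     Max    33    50    bike
1    Lena    31    38    bike
7    Lena    22    56     van
2    Lena    19    70     van
8    Lena    17    22    bike
drop duplicate vehicle (keep=last):
   driver  fare  mins vehicle
11    Max    83    57   sedan
5     Max    68    19   truck
2    Lena    19    70     van
8    Lena    17    22    bike
pivot: rows=vehicle, cols=driver, max(fare):
driver   Lena  Max
vehicle           
bike       17    0
sedan       0   83
truck       0   68
van        19    0
Hence 37.75.

37.75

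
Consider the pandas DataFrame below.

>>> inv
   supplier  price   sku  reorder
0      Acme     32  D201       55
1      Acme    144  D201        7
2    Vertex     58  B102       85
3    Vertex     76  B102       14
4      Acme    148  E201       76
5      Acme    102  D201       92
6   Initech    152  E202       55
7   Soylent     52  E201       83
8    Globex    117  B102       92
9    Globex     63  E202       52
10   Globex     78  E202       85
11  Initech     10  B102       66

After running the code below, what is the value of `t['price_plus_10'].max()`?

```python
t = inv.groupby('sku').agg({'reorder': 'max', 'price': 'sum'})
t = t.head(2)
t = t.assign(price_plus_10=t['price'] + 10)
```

288

group by sku: max(reorder), sum(price):
      reorder  price
sku                 
B102       92    261
D201       92    278
E201       83    200
E202       85    293
take first 2 rows:
      reorder  price
sku                 
B102       92    261
D201       92    278
add column price_plus_10 = t['price'] + 10:
      reorder  price  price_plus_10
sku                                
B102       92    261            271
D201       92    278            288
Finally, max of column 'price_plus_10' = 288.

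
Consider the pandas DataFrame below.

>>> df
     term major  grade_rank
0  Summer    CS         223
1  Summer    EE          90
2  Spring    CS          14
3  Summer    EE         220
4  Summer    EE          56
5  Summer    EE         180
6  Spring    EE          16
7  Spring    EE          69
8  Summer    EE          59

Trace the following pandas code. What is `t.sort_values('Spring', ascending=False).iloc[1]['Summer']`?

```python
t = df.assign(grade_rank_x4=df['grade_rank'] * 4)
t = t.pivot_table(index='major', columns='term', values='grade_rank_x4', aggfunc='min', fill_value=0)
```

add column grade_rank_x4 = df['grade_rank'] * 4:
     term major  grade_rank  grade_rank_x4
0  Summer    CS         223            892
1  Summer    EE          90            360
2  Spring    CS          14             56
3  Summer    EE         220            880
4  Summer    EE          56            224
5  Summer    EE         180            720
6  Spring    EE          16             64
7  Spring    EE          69            276
8  Summer    EE          59            236
pivot: rows=major, cols=term, min(grade_rank_x4):
term   Spring  Summer
major                
CS         56     892
EE         64     224
sort by Spring descending:
term   Spring  Summer
major                
EE         64     224
CS         56     892
Taking the value at position 1, column 'Summer' gives 892.

892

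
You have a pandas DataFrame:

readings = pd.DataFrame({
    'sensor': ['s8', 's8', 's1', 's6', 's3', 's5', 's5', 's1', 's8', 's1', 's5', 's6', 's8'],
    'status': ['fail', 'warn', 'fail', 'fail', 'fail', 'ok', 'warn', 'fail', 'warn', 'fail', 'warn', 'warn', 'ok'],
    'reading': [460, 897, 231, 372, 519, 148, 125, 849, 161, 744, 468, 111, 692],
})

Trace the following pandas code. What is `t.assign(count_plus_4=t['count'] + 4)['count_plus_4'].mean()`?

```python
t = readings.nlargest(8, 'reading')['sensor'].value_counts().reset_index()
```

5.6

take 8 rows with largest reading:
   sensor status  reading
1      s8   warn      897
7      s1   fail      849
9      s1   fail      744
12     s8     ok      692
4      s3   fail      519
10     s5   warn      468
0      s8   fail      460
3      s6   fail      372
value_counts of sensor:
sensor
s8    3
s1    2
s3    1
s5    1
s6    1
Name: count, dtype: int64
reset_index():
  sensor  count
0     s8      3
1     s1      2
2     s3      1
3     s5      1
4     s6      1
add column count_plus_4 = t['count'] + 4:
  sensor  count  count_plus_4
0     s8      3             7
1     s1      2             6
2     s3      1             5
3     s5      1             5
4     s6      1             5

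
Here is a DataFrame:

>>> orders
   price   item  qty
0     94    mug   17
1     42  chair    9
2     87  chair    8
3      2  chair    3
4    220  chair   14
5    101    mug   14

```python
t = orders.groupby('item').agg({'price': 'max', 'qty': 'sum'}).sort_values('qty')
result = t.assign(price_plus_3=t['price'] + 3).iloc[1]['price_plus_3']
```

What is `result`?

223

group by item: max(price), sum(qty):
       price  qty
item             
chair    220   34
mug      101   31
sort by qty:
       price  qty
item             
mug      101   31
chair    220   34
add column price_plus_3 = t['price'] + 3:
       price  qty  price_plus_3
item                           
mug      101   31           104
chair    220   34           223
value at position 1, column 'price_plus_3' → 223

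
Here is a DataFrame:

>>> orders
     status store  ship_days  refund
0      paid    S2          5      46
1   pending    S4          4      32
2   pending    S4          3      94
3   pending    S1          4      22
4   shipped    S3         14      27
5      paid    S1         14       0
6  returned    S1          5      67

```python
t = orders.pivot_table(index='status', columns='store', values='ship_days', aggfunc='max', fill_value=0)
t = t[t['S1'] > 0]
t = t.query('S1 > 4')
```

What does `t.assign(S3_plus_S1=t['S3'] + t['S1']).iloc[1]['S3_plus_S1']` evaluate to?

5

pivot: rows=status, cols=store, max(ship_days):
store     S1  S2  S3  S4
status                  
paid      14   5   0   0
pending    4   0   0   4
returned   5   0   0   0
shipped    0   0  14   0
filter rows where S1 > 0:
store     S1  S2  S3  S4
status                  
paid      14   5   0   0
pending    4   0   0   4
returned   5   0   0   0
filter rows where S1 > 4:
store     S1  S2  S3  S4
status                  
paid      14   5   0   0
returned   5   0   0   0
add column S3_plus_S1 = t['S3'] + t['S1']:
store     S1  S2  S3  S4  S3_plus_S1
status                              
paid      14   5   0   0          14
returned   5   0   0   0           5
The value at position 1, column 'S3_plus_S1' is 5.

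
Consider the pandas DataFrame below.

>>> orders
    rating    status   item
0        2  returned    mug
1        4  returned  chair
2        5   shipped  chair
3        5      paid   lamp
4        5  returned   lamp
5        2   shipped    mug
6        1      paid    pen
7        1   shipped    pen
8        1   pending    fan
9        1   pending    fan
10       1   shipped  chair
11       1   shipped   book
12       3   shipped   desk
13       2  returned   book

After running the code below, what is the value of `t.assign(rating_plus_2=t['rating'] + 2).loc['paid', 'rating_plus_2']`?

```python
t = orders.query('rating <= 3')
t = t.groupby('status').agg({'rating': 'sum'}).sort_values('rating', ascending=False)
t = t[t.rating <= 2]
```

filter rows where rating <= 3:
    rating    status   item
0        2  returned    mug
5        2   shipped    mug
6        1      paid    pen
7        1   shipped    pen
8        1   pending    fan
9        1   pending    fan
10       1   shipped  chair
11       1   shipped   book
12       3   shipped   desk
13       2  returned   book
group by status, sum of rating:
          rating
status          
paid           1
pending        2
returned       4
shipped        8
sort by rating descending:
          rating
status          
shipped        8
returned       4
pending        2
paid           1
filter rows where rating <= 2:
         rating
status         
pending       2
paid          1
add column rating_plus_2 = t['rating'] + 2:
         rating  rating_plus_2
status                        
pending       2              4
paid          1              3
Reading off the value at row 'paid', column 'rating_plus_2', we get 3.

3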